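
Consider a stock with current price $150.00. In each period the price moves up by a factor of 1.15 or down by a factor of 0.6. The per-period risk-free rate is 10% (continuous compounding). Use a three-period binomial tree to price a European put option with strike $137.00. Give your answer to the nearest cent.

Risk-neutral probability p = (e^0.1 − 0.6)/(1.15 − 0.6) = 0.5052/0.5500 = 0.9185
Terminal stock prices: S_uuu = 228.1, S_uud = 119, S_udd = 62.1, S_ddd = 32.4
Terminal payoffs (K − S): max(-91.13, 0) = 0, max(17.98, 0) = 17.98, max(74.9, 0) = 74.9, max(104.6, 0) = 104.6
Node uu (S = 198.4): V_uu = e^(−0.1)·[0.9185·0.0000 + 0.0815·17.9750] = 1.3257
Node ud (S = 103.5): V_ud = e^(−0.1)·[0.9185·17.9750 + 0.0815·74.9000] = 20.4627
Node dd (S = 54): V_dd = e^(−0.1)·[0.9185·74.9000 + 0.0815·104.6000] = 69.9627
Node u (S = 172.5): V_u = e^(−0.1)·[0.9185·1.3257 + 0.0815·20.4627] = 2.6109
Node d (S = 90): V_d = e^(−0.1)·[0.9185·20.4627 + 0.0815·69.9627] = 22.1661
Node 0 (S = 150): V_0 = e^(−0.1)·[0.9185·2.6109 + 0.0815·22.1661] = 3.8047

$3.80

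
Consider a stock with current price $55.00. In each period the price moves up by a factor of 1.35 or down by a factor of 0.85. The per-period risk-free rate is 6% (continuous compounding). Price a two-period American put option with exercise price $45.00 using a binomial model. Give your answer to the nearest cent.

Risk-neutral probability p = (e^0.06 − 0.85)/(1.35 − 0.85) = 0.2118/0.5000 = 0.4237
Terminal stock prices: S_uu = 100.2, S_ud = 63.11, S_dd = 39.74
Terminal payoffs (K − S): max(-55.24, 0) = 0, max(-18.11, 0) = 0, max(5.263, 0) = 5.263
Node u (S = 74.25): continuation = e^(−0.06)·[0.4237·0.0000 + 0.5763·0.0000] = 0.0000; exercise value = 0.0000 ≤ continuation, so V_u = 0.0000
Node d (S = 46.75): continuation = e^(−0.06)·[0.4237·0.0000 + 0.5763·5.2625] = 2.8563; exercise value = 0.0000 ≤ continuation, so V_d = 2.8563
Node 0 (S = 55): continuation = e^(−0.06)·[0.4237·0.0000 + 0.5763·2.8563] = 1.5503; exercise value = 0.0000 ≤ continuation, so V_0 = 1.5503

$1.55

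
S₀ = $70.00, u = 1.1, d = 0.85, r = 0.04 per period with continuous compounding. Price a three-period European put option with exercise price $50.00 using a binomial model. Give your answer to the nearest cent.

Risk-neutral probability p = (e^0.04 − 0.85)/(1.1 − 0.85) = 0.1908/0.2500 = 0.7632
Terminal stock prices: S_uuu = 93.17, S_uud = 72, S_udd = 55.63, S_ddd = 42.99
Terminal payoffs (K − S): max(-43.17, 0) = 0, max(-22, 0) = 0, max(-5.632, 0) = 0, max(7.011, 0) = 7.011
Node uu (S = 84.7): V_uu = e^(−0.04)·[0.7632·0.0000 + 0.2368·0.0000] = 0.0000
Node ud (S = 65.45): V_ud = e^(−0.04)·[0.7632·0.0000 + 0.2368·0.0000] = 0.0000
Node dd (S = 50.57): V_dd = e^(−0.04)·[0.7632·0.0000 + 0.2368·7.0113] = 1.5949
Node u (S = 77): V_u = e^(−0.04)·[0.7632·0.0000 + 0.2368·0.0000] = 0.0000
Node d (S = 59.5): V_d = e^(−0.04)·[0.7632·0.0000 + 0.2368·1.5949] = 0.3628
Node 0 (S = 70): V_0 = e^(−0.04)·[0.7632·0.0000 + 0.2368·0.3628] = 0.0825

$0.08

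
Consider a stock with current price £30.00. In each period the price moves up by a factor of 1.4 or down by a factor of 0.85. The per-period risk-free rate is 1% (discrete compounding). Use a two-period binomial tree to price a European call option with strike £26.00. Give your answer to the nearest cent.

Risk-neutral probability p = (1 + 0.01 − 0.85)/(1.4 − 0.85) = 0.1600/0.5500 = 0.2909
Terminal stock prices: S_uu = 58.8, S_ud = 35.7, S_dd = 21.67
Terminal payoffs (S − K): max(32.8, 0) = 32.8, max(9.7, 0) = 9.7, max(-4.325, 0) = 0
Node u (S = 42): V_u = 1/1.01·[0.2909·32.8000 + 0.7091·9.7000] = 16.2574
Node d (S = 25.5): V_d = 1/1.01·[0.2909·9.7000 + 0.7091·0.0000] = 2.7939
Node 0 (S = 30): V_0 = 1/1.01·[0.2909·16.2574 + 0.7091·2.7939] = 6.6441

£6.64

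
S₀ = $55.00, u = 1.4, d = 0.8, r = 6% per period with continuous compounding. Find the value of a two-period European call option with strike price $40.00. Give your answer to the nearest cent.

$20.88

Risk-neutral probability p = (e^0.06 − 0.8)/(1.4 − 0.8) = 0.2618/0.6000 = 0.4364
Terminal stock prices: S_uu = 107.8, S_ud = 61.6, S_dd = 35.2
Terminal payoffs (S − K): max(67.8, 0) = 67.8, max(21.6, 0) = 21.6, max(-4.8, 0) = 0
Node u (S = 77): V_u = e^(−0.06)·[0.4364·67.8000 + 0.5636·21.6000] = 39.3294
Node d (S = 44): V_d = e^(−0.06)·[0.4364·21.6000 + 0.5636·0.0000] = 8.8772
Node 0 (S = 55): V_0 = e^(−0.06)·[0.4364·39.3294 + 0.5636·8.8772] = 20.8755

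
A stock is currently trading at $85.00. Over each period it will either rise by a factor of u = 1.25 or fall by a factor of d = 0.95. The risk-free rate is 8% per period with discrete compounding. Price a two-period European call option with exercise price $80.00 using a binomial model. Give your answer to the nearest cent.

$17.32

Risk-neutral probability p = (1 + 0.08 − 0.95)/(1.25 − 0.95) = 0.1300/0.3000 = 0.4333
Terminal stock prices: S_uu = 132.8, S_ud = 100.9, S_dd = 76.71
Terminal payoffs (S − K): max(52.81, 0) = 52.81, max(20.94, 0) = 20.94, max(-3.288, 0) = 0
Node u (S = 106.2): V_u = 1/1.08·[0.4333·52.8125 + 0.5667·20.9375] = 32.1759
Node d (S = 80.75): V_d = 1/1.08·[0.4333·20.9375 + 0.5667·0.0000] = 8.4008
Node 0 (S = 85): V_0 = 1/1.08·[0.4333·32.1759 + 0.5667·8.4008] = 17.3179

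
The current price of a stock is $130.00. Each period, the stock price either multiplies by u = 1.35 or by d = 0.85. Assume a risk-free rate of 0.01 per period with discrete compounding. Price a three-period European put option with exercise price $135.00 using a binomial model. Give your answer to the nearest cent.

Risk-neutral probability p = (1 + 0.01 − 0.85)/(1.35 − 0.85) = 0.1600/0.5000 = 0.3200
Terminal stock prices: S_uuu = 319.8, S_uud = 201.4, S_udd = 126.8, S_ddd = 79.84
Terminal payoffs (K − S): max(-184.8, 0) = 0, max(-66.39, 0) = 0, max(8.201, 0) = 8.201, max(55.16, 0) = 55.16
Node uu (S = 236.9): V_uu = 1/1.01·[0.3200·0.0000 + 0.6800·0.0000] = 0.0000
Node ud (S = 149.2): V_ud = 1/1.01·[0.3200·0.0000 + 0.6800·8.2013] = 5.5216
Node dd (S = 93.92): V_dd = 1/1.01·[0.3200·8.2013 + 0.6800·55.1638] = 39.7384
Node u (S = 175.5): V_u = 1/1.01·[0.3200·0.0000 + 0.6800·5.5216] = 3.7175
Node d (S = 110.5): V_d = 1/1.01·[0.3200·5.5216 + 0.6800·39.7384] = 28.5040
Node 0 (S = 130): V_0 = 1/1.01·[0.3200·3.7175 + 0.6800·28.5040] = 20.3686

$20.37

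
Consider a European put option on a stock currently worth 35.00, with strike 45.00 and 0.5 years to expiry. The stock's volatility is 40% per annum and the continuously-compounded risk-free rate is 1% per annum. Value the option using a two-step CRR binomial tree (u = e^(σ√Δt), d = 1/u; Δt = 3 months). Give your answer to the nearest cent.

CRR parameters: u = e^(σ√Δt) = e^(0.4·√0.25) = 1.2214, d = 1/u = 0.8187
Per-period rate: rΔt = 0.01·0.25 = 0.0025, so R = e^0.0025 = 1.0025
Risk-neutral probability p = (e^0.0025 − 0.8187)/(1.2214 − 0.8187) = 0.1838/0.4027 = 0.4564
Terminal stock prices: S_uu = 52.21, S_ud = 35, S_dd = 23.46
Terminal payoffs (K − S): max(-7.214, 0) = 0, max(10, 0) = 10, max(21.54, 0) = 21.54
Node u (S = 42.75): V_u = e^(−0.0025)·[0.4564·0.0000 + 0.5436·10.0000] = 5.4226
Node d (S = 28.66): V_d = e^(−0.0025)·[0.4564·10.0000 + 0.5436·21.5388] = 16.2321
Node 0 (S = 35): V_0 = e^(−0.0025)·[0.4564·5.4226 + 0.5436·16.2321] = 11.2706

11.27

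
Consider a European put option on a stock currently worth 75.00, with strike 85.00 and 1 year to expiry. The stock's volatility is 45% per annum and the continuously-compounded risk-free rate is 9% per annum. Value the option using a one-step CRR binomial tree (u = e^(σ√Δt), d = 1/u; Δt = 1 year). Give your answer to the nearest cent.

17.31

CRR parameters: u = e^(σ√Δt) = e^(0.45·√1) = 1.5683, d = 1/u = 0.6376
Per-period rate: rΔt = 0.09·1 = 0.09, so R = e^0.09 = 1.0942
Risk-neutral probability p = (e^0.09 − 0.6376)/(1.5683 − 0.6376) = 0.4565/0.9307 = 0.4905
Terminal stock prices: S_u = 117.6, S_d = 47.82
Terminal payoffs (K − S): max(-32.62, 0) = 0, max(37.18, 0) = 37.18
Node 0 (S = 75): V_0 = e^(−0.09)·[0.4905·0.0000 + 0.5095·37.1779] = 17.3101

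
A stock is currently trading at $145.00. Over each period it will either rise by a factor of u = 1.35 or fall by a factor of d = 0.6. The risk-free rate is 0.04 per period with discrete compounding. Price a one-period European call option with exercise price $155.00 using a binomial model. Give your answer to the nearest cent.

$22.99

Risk-neutral probability p = (1 + 0.04 − 0.6)/(1.35 − 0.6) = 0.4400/0.7500 = 0.5867
Terminal stock prices: S_u = 195.8, S_d = 87
Terminal payoffs (S − K): max(40.75, 0) = 40.75, max(-68, 0) = 0
Node 0 (S = 145): V_0 = 1/1.04·[0.5867·40.7500 + 0.4133·0.0000] = 22.9872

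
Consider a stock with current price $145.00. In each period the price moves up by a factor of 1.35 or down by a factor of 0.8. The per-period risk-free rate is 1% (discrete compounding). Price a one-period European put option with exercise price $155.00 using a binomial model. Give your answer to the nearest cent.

Risk-neutral probability p = (1 + 0.01 − 0.8)/(1.35 − 0.8) = 0.2100/0.5500 = 0.3818
Terminal stock prices: S_u = 195.8, S_d = 116
Terminal payoffs (K − S): max(-40.75, 0) = 0, max(39, 0) = 39
Node 0 (S = 145): V_0 = 1/1.01·[0.3818·0.0000 + 0.6182·39.0000] = 23.8704

$23.87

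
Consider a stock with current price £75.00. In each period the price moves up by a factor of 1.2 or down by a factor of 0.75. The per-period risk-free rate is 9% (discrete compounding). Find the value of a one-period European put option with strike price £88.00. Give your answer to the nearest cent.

Risk-neutral probability p = (1 + 0.09 − 0.75)/(1.2 − 0.75) = 0.3400/0.4500 = 0.7556
Terminal stock prices: S_u = 90, S_d = 56.25
Terminal payoffs (K − S): max(-2, 0) = 0, max(31.75, 0) = 31.75
Node 0 (S = 75): V_0 = 1/1.09·[0.7556·0.0000 + 0.2444·31.7500] = 7.1203

£7.12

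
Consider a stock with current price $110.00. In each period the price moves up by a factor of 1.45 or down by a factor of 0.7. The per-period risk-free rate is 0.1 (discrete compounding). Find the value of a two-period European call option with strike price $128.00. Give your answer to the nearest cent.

Risk-neutral probability p = (1 + 0.1 − 0.7)/(1.45 − 0.7) = 0.4000/0.7500 = 0.5333
Terminal stock prices: S_uu = 231.3, S_ud = 111.6, S_dd = 53.9
Terminal payoffs (S − K): max(103.3, 0) = 103.3, max(-16.35, 0) = 0, max(-74.1, 0) = 0
Node u (S = 159.5): V_u = 1/1.1·[0.5333·103.2750 + 0.4667·0.0000] = 50.0727
Node d (S = 77): V_d = 1/1.1·[0.5333·0.0000 + 0.4667·0.0000] = 0.0000
Node 0 (S = 110): V_0 = 1/1.1·[0.5333·50.0727 + 0.4667·0.0000] = 24.2777

$24.28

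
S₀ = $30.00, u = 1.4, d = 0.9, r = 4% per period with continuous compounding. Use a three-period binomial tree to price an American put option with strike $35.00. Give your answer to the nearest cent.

$5.65

Risk-neutral probability p = (e^0.04 − 0.9)/(1.4 − 0.9) = 0.1408/0.5000 = 0.2816
Terminal stock prices: S_uuu = 82.32, S_uud = 52.92, S_udd = 34.02, S_ddd = 21.87
Terminal payoffs (K − S): max(-47.32, 0) = 0, max(-17.92, 0) = 0, max(0.98, 0) = 0.98, max(13.13, 0) = 13.13
Node uu (S = 58.8): continuation = e^(−0.04)·[0.2816·0.0000 + 0.7184·0.0000] = 0.0000; exercise value = 0.0000 ≤ continuation, so V_uu = 0.0000
Node ud (S = 37.8): continuation = e^(−0.04)·[0.2816·0.0000 + 0.7184·0.9800] = 0.6764; exercise value = 0.0000 ≤ continuation, so V_ud = 0.6764
Node dd (S = 24.3): continuation = e^(−0.04)·[0.2816·0.9800 + 0.7184·13.1300] = 9.3276; exercise value = 10.7000 > continuation, so V_dd = 10.7000 (exercise)
Node u (S = 42): continuation = e^(−0.04)·[0.2816·0.0000 + 0.7184·0.6764] = 0.4669; exercise value = 0.0000 ≤ continuation, so V_u = 0.4669
Node d (S = 27): continuation = e^(−0.04)·[0.2816·0.6764 + 0.7184·10.7000] = 7.5683; exercise value = 8.0000 > continuation, so V_d = 8.0000 (exercise)
Node 0 (S = 30): continuation = e^(−0.04)·[0.2816·0.4669 + 0.7184·8.0000] = 5.6480; exercise value = 5.0000 ≤ continuation, so V_0 = 5.6480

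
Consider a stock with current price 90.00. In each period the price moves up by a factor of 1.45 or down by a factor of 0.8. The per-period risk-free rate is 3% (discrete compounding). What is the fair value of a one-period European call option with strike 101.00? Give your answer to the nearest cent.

10.13

Risk-neutral probability p = (1 + 0.03 − 0.8)/(1.45 − 0.8) = 0.2300/0.6500 = 0.3538
Terminal stock prices: S_u = 130.5, S_d = 72
Terminal payoffs (S − K): max(29.5, 0) = 29.5, max(-29, 0) = 0
Node 0 (S = 90): V_0 = 1/1.03·[0.3538·29.5000 + 0.6462·0.0000] = 10.1344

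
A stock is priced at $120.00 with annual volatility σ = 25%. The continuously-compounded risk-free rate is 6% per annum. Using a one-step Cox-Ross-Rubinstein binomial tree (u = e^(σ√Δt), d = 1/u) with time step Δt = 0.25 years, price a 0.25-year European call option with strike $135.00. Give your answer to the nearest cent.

CRR parameters: u = e^(σ√Δt) = e^(0.25·√0.25) = 1.1331, d = 1/u = 0.8825
Per-period rate: rΔt = 0.06·0.25 = 0.015, so R = e^0.015 = 1.0151
Risk-neutral probability p = (e^0.015 − 0.8825)/(1.1331 − 0.8825) = 0.1326/0.2507 = 0.5291
Terminal stock prices: S_u = 136, S_d = 105.9
Terminal payoffs (S − K): max(0.9778, 0) = 0.9778, max(-29.1, 0) = 0
Node 0 (S = 120): V_0 = e^(−0.015)·[0.5291·0.9778 + 0.4709·0.0000] = 0.5096

$0.51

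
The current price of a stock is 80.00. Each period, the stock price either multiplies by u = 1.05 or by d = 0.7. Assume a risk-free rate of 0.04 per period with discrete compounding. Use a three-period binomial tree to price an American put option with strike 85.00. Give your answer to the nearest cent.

5.00

Risk-neutral probability p = (1 + 0.04 − 0.7)/(1.05 − 0.7) = 0.3400/0.3500 = 0.9714
Terminal stock prices: S_uuu = 92.61, S_uud = 61.74, S_udd = 41.16, S_ddd = 27.44
Terminal payoffs (K − S): max(-7.61, 0) = 0, max(23.26, 0) = 23.26, max(43.84, 0) = 43.84, max(57.56, 0) = 57.56
Node uu (S = 88.2): continuation = 1/1.04·[0.9714·0.0000 + 0.0286·23.2600] = 0.6390; exercise value = 0.0000 ≤ continuation, so V_uu = 0.6390
Node ud (S = 58.8): continuation = 1/1.04·[0.9714·23.2600 + 0.0286·43.8400] = 22.9308; exercise value = 26.2000 > continuation, so V_ud = 26.2000 (exercise)
Node dd (S = 39.2): continuation = 1/1.04·[0.9714·43.8400 + 0.0286·57.5600] = 42.5308; exercise value = 45.8000 > continuation, so V_dd = 45.8000 (exercise)
Node u (S = 84): continuation = 1/1.04·[0.9714·0.6390 + 0.0286·26.2000] = 1.3167; exercise value = 1.0000 ≤ continuation, so V_u = 1.3167
Node d (S = 56): continuation = 1/1.04·[0.9714·26.2000 + 0.0286·45.8000] = 25.7308; exercise value = 29.0000 > continuation, so V_d = 29.0000 (exercise)
Node 0 (S = 80): continuation = 1/1.04·[0.9714·1.3167 + 0.0286·29.0000] = 2.0265; exercise value = 5.0000 > continuation, so V_0 = 5.0000 (exercise)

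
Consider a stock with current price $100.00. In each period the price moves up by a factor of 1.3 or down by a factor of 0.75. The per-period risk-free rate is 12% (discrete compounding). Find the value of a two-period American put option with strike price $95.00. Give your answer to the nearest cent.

$5.84

Risk-neutral probability p = (1 + 0.12 − 0.75)/(1.3 − 0.75) = 0.3700/0.5500 = 0.6727
Terminal stock prices: S_uu = 169, S_ud = 97.5, S_dd = 56.25
Terminal payoffs (K − S): max(-74, 0) = 0, max(-2.5, 0) = 0, max(38.75, 0) = 38.75
Node u (S = 130): continuation = 1/1.12·[0.6727·0.0000 + 0.3273·0.0000] = 0.0000; exercise value = 0.0000 ≤ continuation, so V_u = 0.0000
Node d (S = 75): continuation = 1/1.12·[0.6727·0.0000 + 0.3273·38.7500] = 11.3231; exercise value = 20.0000 > continuation, so V_d = 20.0000 (exercise)
Node 0 (S = 100): continuation = 1/1.12·[0.6727·0.0000 + 0.3273·20.0000] = 5.8442; exercise value = 0.0000 ≤ continuation, so V_0 = 5.8442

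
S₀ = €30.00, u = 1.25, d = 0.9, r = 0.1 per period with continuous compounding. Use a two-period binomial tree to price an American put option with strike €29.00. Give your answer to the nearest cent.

Risk-neutral probability p = (e^0.1 − 0.9)/(1.25 − 0.9) = 0.2052/0.3500 = 0.5862
Terminal stock prices: S_uu = 46.88, S_ud = 33.75, S_dd = 24.3
Terminal payoffs (K − S): max(-17.88, 0) = 0, max(-4.75, 0) = 0, max(4.7, 0) = 4.7
Node u (S = 37.5): continuation = e^(−0.1)·[0.5862·0.0000 + 0.4138·0.0000] = 0.0000; exercise value = 0.0000 ≤ continuation, so V_u = 0.0000
Node d (S = 27): continuation = e^(−0.1)·[0.5862·0.0000 + 0.4138·4.7000] = 1.7598; exercise value = 2.0000 > continuation, so V_d = 2.0000 (exercise)
Node 0 (S = 30): continuation = e^(−0.1)·[0.5862·0.0000 + 0.4138·2.0000] = 0.7488; exercise value = 0.0000 ≤ continuation, so V_0 = 0.7488

€0.75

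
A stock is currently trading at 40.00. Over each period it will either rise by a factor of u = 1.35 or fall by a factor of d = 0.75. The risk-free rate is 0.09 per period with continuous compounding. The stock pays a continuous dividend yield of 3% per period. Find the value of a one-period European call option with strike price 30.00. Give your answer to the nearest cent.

Per-period risk-free factor R = e^0.09 = 1.0942; dividend-adjusted growth = e^(0.09−0.03) = 1.0618.
Risk-neutral probability p = (1.0618 − 0.75)/(1.35 − 0.75) = 0.3118/0.6000 = 0.5197
Terminal stock prices: S_u = 54, S_d = 30
Terminal payoffs (S − K): max(24, 0) = 24, max(0, 0) = 0
Node 0 (S = 40): V_0 = e^(−0.09)·[0.5197·24.0000 + 0.4803·0.0000] = 11.3999

11.40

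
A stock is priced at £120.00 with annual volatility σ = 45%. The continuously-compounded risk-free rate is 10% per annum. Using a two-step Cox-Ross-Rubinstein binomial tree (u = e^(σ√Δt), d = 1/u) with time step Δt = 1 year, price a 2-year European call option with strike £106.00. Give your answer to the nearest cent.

£44.81

CRR parameters: u = e^(σ√Δt) = e^(0.45·√1) = 1.5683, d = 1/u = 0.6376
Per-period rate: rΔt = 0.1·1 = 0.1, so R = e^0.1 = 1.1052
Risk-neutral probability p = (e^0.1 − 0.6376)/(1.5683 − 0.6376) = 0.4675/0.9307 = 0.5024
Terminal stock prices: S_uu = 295.2, S_ud = 120, S_dd = 48.79
Terminal payoffs (S − K): max(189.2, 0) = 189.2, max(14, 0) = 14, max(-57.21, 0) = 0
Node u (S = 188.2): V_u = e^(−0.1)·[0.5024·189.1524 + 0.4976·14.0000] = 92.2847
Node d (S = 76.52): V_d = e^(−0.1)·[0.5024·14.0000 + 0.4976·0.0000] = 6.3638
Node 0 (S = 120): V_0 = e^(−0.1)·[0.5024·92.2847 + 0.4976·6.3638] = 44.8143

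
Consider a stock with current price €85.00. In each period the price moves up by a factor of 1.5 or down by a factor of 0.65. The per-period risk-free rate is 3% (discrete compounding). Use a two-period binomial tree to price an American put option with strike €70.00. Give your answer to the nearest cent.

Risk-neutral probability p = (1 + 0.03 − 0.65)/(1.5 − 0.65) = 0.3800/0.8500 = 0.4471
Terminal stock prices: S_uu = 191.2, S_ud = 82.88, S_dd = 35.91
Terminal payoffs (K − S): max(-121.2, 0) = 0, max(-12.88, 0) = 0, max(34.09, 0) = 34.09
Node u (S = 127.5): continuation = 1/1.03·[0.4471·0.0000 + 0.5529·0.0000] = 0.0000; exercise value = 0.0000 ≤ continuation, so V_u = 0.0000
Node d (S = 55.25): continuation = 1/1.03·[0.4471·0.0000 + 0.5529·34.0875] = 18.2994; exercise value = 14.7500 ≤ continuation, so V_d = 18.2994
Node 0 (S = 85): continuation = 1/1.03·[0.4471·0.0000 + 0.5529·18.2994] = 9.8238; exercise value = 0.0000 ≤ continuation, so V_0 = 9.8238

€9.82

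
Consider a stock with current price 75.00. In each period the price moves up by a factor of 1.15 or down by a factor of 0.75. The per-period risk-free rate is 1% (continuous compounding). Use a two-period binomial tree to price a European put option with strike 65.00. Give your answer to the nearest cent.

2.88

Risk-neutral probability p = (e^0.01 − 0.75)/(1.15 − 0.75) = 0.2601/0.4000 = 0.6501
Terminal stock prices: S_uu = 99.19, S_ud = 64.69, S_dd = 42.19
Terminal payoffs (K − S): max(-34.19, 0) = 0, max(0.3125, 0) = 0.3125, max(22.81, 0) = 22.81
Node u (S = 86.25): V_u = e^(−0.01)·[0.6501·0.0000 + 0.3499·0.3125] = 0.1082
Node d (S = 56.25): V_d = e^(−0.01)·[0.6501·0.3125 + 0.3499·22.8125] = 8.1032
Node 0 (S = 75): V_0 = e^(−0.01)·[0.6501·0.1082 + 0.3499·8.1032] = 2.8766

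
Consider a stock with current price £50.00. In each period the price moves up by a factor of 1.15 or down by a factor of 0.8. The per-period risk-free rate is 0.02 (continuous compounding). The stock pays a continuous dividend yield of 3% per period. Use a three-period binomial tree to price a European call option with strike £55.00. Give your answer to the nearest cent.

Per-period risk-free factor R = e^0.02 = 1.0202; dividend-adjusted growth = e^(0.02−0.03) = 0.9900.
Risk-neutral probability p = (0.9900 − 0.8)/(1.15 − 0.8) = 0.1900/0.3500 = 0.5430
Terminal stock prices: S_uuu = 76.04, S_uud = 52.9, S_udd = 36.8, S_ddd = 25.6
Terminal payoffs (S − K): max(21.04, 0) = 21.04, max(-2.1, 0) = 0, max(-18.2, 0) = 0, max(-29.4, 0) = 0
Node uu (S = 66.12): V_uu = e^(−0.02)·[0.5430·21.0437 + 0.4570·0.0000] = 11.2005
Node ud (S = 46): V_ud = e^(−0.02)·[0.5430·0.0000 + 0.4570·0.0000] = 0.0000
Node dd (S = 32): V_dd = e^(−0.02)·[0.5430·0.0000 + 0.4570·0.0000] = 0.0000
Node u (S = 57.5): V_u = e^(−0.02)·[0.5430·11.2005 + 0.4570·0.0000] = 5.9614
Node d (S = 40): V_d = e^(−0.02)·[0.5430·0.0000 + 0.4570·0.0000] = 0.0000
Node 0 (S = 50): V_0 = e^(−0.02)·[0.5430·5.9614 + 0.4570·0.0000] = 3.1730

£3.17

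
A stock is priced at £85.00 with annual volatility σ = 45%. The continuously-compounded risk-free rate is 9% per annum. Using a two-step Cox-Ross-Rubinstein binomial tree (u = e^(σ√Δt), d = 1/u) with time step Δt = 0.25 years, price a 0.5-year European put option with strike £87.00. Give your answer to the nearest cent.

£8.98

CRR parameters: u = e^(σ√Δt) = e^(0.45·√0.25) = 1.2523, d = 1/u = 0.7985
Per-period rate: rΔt = 0.09·0.25 = 0.0225, so R = e^0.0225 = 1.0228
Risk-neutral probability p = (e^0.0225 − 0.7985)/(1.2523 − 0.7985) = 0.2242/0.4538 = 0.4941
Terminal stock prices: S_uu = 133.3, S_ud = 85, S_dd = 54.2
Terminal payoffs (K − S): max(-46.31, 0) = 0, max(2, 0) = 2, max(32.8, 0) = 32.8
Node u (S = 106.4): V_u = e^(−0.0225)·[0.4941·0.0000 + 0.5059·2.0000] = 0.9892
Node d (S = 67.87): V_d = e^(−0.0225)·[0.4941·2.0000 + 0.5059·32.8016] = 17.1905
Node 0 (S = 85): V_0 = e^(−0.0225)·[0.4941·0.9892 + 0.5059·17.1905] = 8.9806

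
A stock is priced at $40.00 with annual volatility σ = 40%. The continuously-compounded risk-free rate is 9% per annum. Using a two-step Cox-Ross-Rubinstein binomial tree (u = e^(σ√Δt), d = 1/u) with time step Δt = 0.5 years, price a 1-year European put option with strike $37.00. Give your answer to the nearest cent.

CRR parameters: u = e^(σ√Δt) = e^(0.4·√0.5) = 1.3269, d = 1/u = 0.7536
Per-period rate: rΔt = 0.09·0.5 = 0.045, so R = e^0.045 = 1.0460
Risk-neutral probability p = (e^0.045 − 0.7536)/(1.3269 − 0.7536) = 0.2924/0.5733 = 0.5100
Terminal stock prices: S_uu = 70.43, S_ud = 40, S_dd = 22.72
Terminal payoffs (K − S): max(-33.43, 0) = 0, max(-3, 0) = 0, max(14.28, 0) = 14.28
Node u (S = 53.08): V_u = e^(−0.045)·[0.5100·0.0000 + 0.4900·0.0000] = 0.0000
Node d (S = 30.15): V_d = e^(−0.045)·[0.5100·0.0000 + 0.4900·14.2812] = 6.6892
Node 0 (S = 40): V_0 = e^(−0.045)·[0.5100·0.0000 + 0.4900·6.6892] = 3.1332

$3.13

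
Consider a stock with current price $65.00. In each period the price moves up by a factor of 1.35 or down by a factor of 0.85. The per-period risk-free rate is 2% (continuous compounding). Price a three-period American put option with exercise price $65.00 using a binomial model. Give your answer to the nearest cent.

$7.99

Risk-neutral probability p = (e^0.02 − 0.85)/(1.35 − 0.85) = 0.1702/0.5000 = 0.3404
Terminal stock prices: S_uuu = 159.9, S_uud = 100.7, S_udd = 63.4, S_ddd = 39.92
Terminal payoffs (K − S): max(-94.92, 0) = 0, max(-35.69, 0) = 0, max(1.601, 0) = 1.601, max(25.08, 0) = 25.08
Node uu (S = 118.5): continuation = e^(−0.02)·[0.3404·0.0000 + 0.6596·0.0000] = 0.0000; exercise value = 0.0000 ≤ continuation, so V_uu = 0.0000
Node ud (S = 74.59): continuation = e^(−0.02)·[0.3404·0.0000 + 0.6596·1.6006] = 1.0349; exercise value = 0.0000 ≤ continuation, so V_ud = 1.0349
Node dd (S = 46.96): continuation = e^(−0.02)·[0.3404·1.6006 + 0.6596·25.0819] = 16.7504; exercise value = 18.0375 > continuation, so V_dd = 18.0375 (exercise)
Node u (S = 87.75): continuation = e^(−0.02)·[0.3404·0.0000 + 0.6596·1.0349] = 0.6691; exercise value = 0.0000 ≤ continuation, so V_u = 0.6691
Node d (S = 55.25): continuation = e^(−0.02)·[0.3404·1.0349 + 0.6596·18.0375] = 12.0072; exercise value = 9.7500 ≤ continuation, so V_d = 12.0072
Node 0 (S = 65): continuation = e^(−0.02)·[0.3404·0.6691 + 0.6596·12.0072] = 7.9863; exercise value = 0.0000 ≤ continuation, so V_0 = 7.9863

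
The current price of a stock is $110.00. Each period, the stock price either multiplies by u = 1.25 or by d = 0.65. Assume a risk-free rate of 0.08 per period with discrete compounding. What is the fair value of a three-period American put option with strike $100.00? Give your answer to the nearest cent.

Risk-neutral probability p = (1 + 0.08 − 0.65)/(1.25 − 0.65) = 0.4300/0.6000 = 0.7167
Terminal stock prices: S_uuu = 214.8, S_uud = 111.7, S_udd = 58.09, S_ddd = 30.21
Terminal payoffs (K − S): max(-114.8, 0) = 0, max(-11.72, 0) = 0, max(41.91, 0) = 41.91, max(69.79, 0) = 69.79
Node uu (S = 171.9): continuation = 1/1.08·[0.7167·0.0000 + 0.2833·0.0000] = 0.0000; exercise value = 0.0000 ≤ continuation, so V_uu = 0.0000
Node ud (S = 89.38): continuation = 1/1.08·[0.7167·0.0000 + 0.2833·41.9062] = 10.9939; exercise value = 10.6250 ≤ continuation, so V_ud = 10.9939
Node dd (S = 46.48): continuation = 1/1.08·[0.7167·41.9062 + 0.2833·69.7912] = 46.1176; exercise value = 53.5250 > continuation, so V_dd = 53.5250 (exercise)
Node u (S = 137.5): continuation = 1/1.08·[0.7167·0.0000 + 0.2833·10.9939] = 2.8842; exercise value = 0.0000 ≤ continuation, so V_u = 2.8842
Node d (S = 71.5): continuation = 1/1.08·[0.7167·10.9939 + 0.2833·53.5250] = 21.3374; exercise value = 28.5000 > continuation, so V_d = 28.5000 (exercise)
Node 0 (S = 110): continuation = 1/1.08·[0.7167·2.8842 + 0.2833·28.5000] = 9.3908; exercise value = 0.0000 ≤ continuation, so V_0 = 9.3908

$9.39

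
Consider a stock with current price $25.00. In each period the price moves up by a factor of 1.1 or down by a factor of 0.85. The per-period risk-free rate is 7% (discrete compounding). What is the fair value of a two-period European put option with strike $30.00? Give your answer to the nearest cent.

Risk-neutral probability p = (1 + 0.07 − 0.85)/(1.1 − 0.85) = 0.2200/0.2500 = 0.8800
Terminal stock prices: S_uu = 30.25, S_ud = 23.38, S_dd = 18.06
Terminal payoffs (K − S): max(-0.25, 0) = 0, max(6.625, 0) = 6.625, max(11.94, 0) = 11.94
Node u (S = 27.5): V_u = 1/1.07·[0.8800·0.0000 + 0.1200·6.6250] = 0.7430
Node d (S = 21.25): V_d = 1/1.07·[0.8800·6.6250 + 0.1200·11.9375] = 6.7874
Node 0 (S = 25): V_0 = 1/1.07·[0.8800·0.7430 + 0.1200·6.7874] = 1.3723

$1.37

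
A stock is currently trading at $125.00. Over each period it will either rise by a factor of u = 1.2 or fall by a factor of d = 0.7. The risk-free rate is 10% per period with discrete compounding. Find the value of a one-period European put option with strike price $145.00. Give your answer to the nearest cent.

$10.45

Risk-neutral probability p = (1 + 0.1 − 0.7)/(1.2 − 0.7) = 0.4000/0.5000 = 0.8000
Terminal stock prices: S_u = 150, S_d = 87.5
Terminal payoffs (K − S): max(-5, 0) = 0, max(57.5, 0) = 57.5
Node 0 (S = 125): V_0 = 1/1.1·[0.8000·0.0000 + 0.2000·57.5000] = 10.4545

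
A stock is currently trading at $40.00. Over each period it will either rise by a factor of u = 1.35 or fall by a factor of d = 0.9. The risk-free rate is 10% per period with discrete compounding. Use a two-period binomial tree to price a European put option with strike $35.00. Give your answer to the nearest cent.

Risk-neutral probability p = (1 + 0.1 − 0.9)/(1.35 − 0.9) = 0.2000/0.4500 = 0.4444
Terminal stock prices: S_uu = 72.9, S_ud = 48.6, S_dd = 32.4
Terminal payoffs (K − S): max(-37.9, 0) = 0, max(-13.6, 0) = 0, max(2.6, 0) = 2.6
Node u (S = 54): V_u = 1/1.1·[0.4444·0.0000 + 0.5556·0.0000] = 0.0000
Node d (S = 36): V_d = 1/1.1·[0.4444·0.0000 + 0.5556·2.6000] = 1.3131
Node 0 (S = 40): V_0 = 1/1.1·[0.4444·0.0000 + 0.5556·1.3131] = 0.6632

$0.66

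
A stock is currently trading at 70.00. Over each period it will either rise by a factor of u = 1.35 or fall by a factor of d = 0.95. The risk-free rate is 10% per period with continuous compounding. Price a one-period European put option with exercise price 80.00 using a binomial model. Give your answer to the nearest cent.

Risk-neutral probability p = (e^0.1 − 0.95)/(1.35 − 0.95) = 0.1552/0.4000 = 0.3879
Terminal stock prices: S_u = 94.5, S_d = 66.5
Terminal payoffs (K − S): max(-14.5, 0) = 0, max(13.5, 0) = 13.5
Node 0 (S = 70): V_0 = e^(−0.1)·[0.3879·0.0000 + 0.6121·13.5000] = 7.4767

7.48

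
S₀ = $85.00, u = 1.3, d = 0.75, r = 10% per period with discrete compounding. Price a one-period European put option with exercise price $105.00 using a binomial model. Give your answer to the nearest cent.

Risk-neutral probability p = (1 + 0.1 − 0.75)/(1.3 − 0.75) = 0.3500/0.5500 = 0.6364
Terminal stock prices: S_u = 110.5, S_d = 63.75
Terminal payoffs (K − S): max(-5.5, 0) = 0, max(41.25, 0) = 41.25
Node 0 (S = 85): V_0 = 1/1.1·[0.6364·0.0000 + 0.3636·41.2500] = 13.6364

$13.64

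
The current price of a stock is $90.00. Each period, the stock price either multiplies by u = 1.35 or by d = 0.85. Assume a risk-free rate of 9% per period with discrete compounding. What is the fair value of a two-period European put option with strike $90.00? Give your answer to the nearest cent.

Risk-neutral probability p = (1 + 0.09 − 0.85)/(1.35 − 0.85) = 0.2400/0.5000 = 0.4800
Terminal stock prices: S_uu = 164, S_ud = 103.3, S_dd = 65.02
Terminal payoffs (K − S): max(-74.03, 0) = 0, max(-13.28, 0) = 0, max(24.98, 0) = 24.98
Node u (S = 121.5): V_u = 1/1.09·[0.4800·0.0000 + 0.5200·0.0000] = 0.0000
Node d (S = 76.5): V_d = 1/1.09·[0.4800·0.0000 + 0.5200·24.9750] = 11.9147
Node 0 (S = 90): V_0 = 1/1.09·[0.4800·0.0000 + 0.5200·11.9147] = 5.6841

$5.68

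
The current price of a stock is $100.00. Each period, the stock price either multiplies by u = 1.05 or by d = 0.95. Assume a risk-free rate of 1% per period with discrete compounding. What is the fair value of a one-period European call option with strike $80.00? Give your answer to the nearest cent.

Risk-neutral probability p = (1 + 0.01 − 0.95)/(1.05 − 0.95) = 0.0600/0.1000 = 0.6000
Terminal stock prices: S_u = 105, S_d = 95
Terminal payoffs (S − K): max(25, 0) = 25, max(15, 0) = 15
Node 0 (S = 100): V_0 = 1/1.01·[0.6000·25.0000 + 0.4000·15.0000] = 20.7921

$20.79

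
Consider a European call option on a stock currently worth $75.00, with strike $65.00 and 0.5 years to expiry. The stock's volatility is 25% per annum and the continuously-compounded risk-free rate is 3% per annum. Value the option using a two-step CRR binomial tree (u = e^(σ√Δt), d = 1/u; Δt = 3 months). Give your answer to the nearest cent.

$12.60

CRR parameters: u = e^(σ√Δt) = e^(0.25·√0.25) = 1.1331, d = 1/u = 0.8825
Per-period rate: rΔt = 0.03·0.25 = 0.0075, so R = e^0.0075 = 1.0075
Risk-neutral probability p = (e^0.0075 − 0.8825)/(1.1331 − 0.8825) = 0.1250/0.2507 = 0.4988
Terminal stock prices: S_uu = 96.3, S_ud = 75, S_dd = 58.41
Terminal payoffs (S − K): max(31.3, 0) = 31.3, max(10, 0) = 10, max(-6.59, 0) = 0
Node u (S = 84.99): V_u = e^(−0.0075)·[0.4988·31.3019 + 0.5012·10.0000] = 20.4718
Node d (S = 66.19): V_d = e^(−0.0075)·[0.4988·10.0000 + 0.5012·0.0000] = 4.9510
Node 0 (S = 75): V_0 = e^(−0.0075)·[0.4988·20.4718 + 0.5012·4.9510] = 12.5983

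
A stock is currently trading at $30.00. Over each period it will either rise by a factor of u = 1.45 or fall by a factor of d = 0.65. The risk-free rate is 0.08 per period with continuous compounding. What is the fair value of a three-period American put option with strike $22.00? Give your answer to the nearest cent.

$2.32

Risk-neutral probability p = (e^0.08 − 0.65)/(1.45 − 0.65) = 0.4333/0.8000 = 0.5416
Terminal stock prices: S_uuu = 91.46, S_uud = 41, S_udd = 18.38, S_ddd = 8.239
Terminal payoffs (K − S): max(-69.46, 0) = 0, max(-19, 0) = 0, max(3.621, 0) = 3.621, max(13.76, 0) = 13.76
Node uu (S = 63.08): continuation = e^(−0.08)·[0.5416·0.0000 + 0.4584·0.0000] = 0.0000; exercise value = 0.0000 ≤ continuation, so V_uu = 0.0000
Node ud (S = 28.28): continuation = e^(−0.08)·[0.5416·0.0000 + 0.4584·3.6212] = 1.5323; exercise value = 0.0000 ≤ continuation, so V_ud = 1.5323
Node dd (S = 12.68): continuation = e^(−0.08)·[0.5416·3.6212 + 0.4584·13.7613] = 7.6336; exercise value = 9.3250 > continuation, so V_dd = 9.3250 (exercise)
Node u (S = 43.5): continuation = e^(−0.08)·[0.5416·0.0000 + 0.4584·1.5323] = 0.6484; exercise value = 0.0000 ≤ continuation, so V_u = 0.6484
Node d (S = 19.5): continuation = e^(−0.08)·[0.5416·1.5323 + 0.4584·9.3250] = 4.7120; exercise value = 2.5000 ≤ continuation, so V_d = 4.7120
Node 0 (S = 30): continuation = e^(−0.08)·[0.5416·0.6484 + 0.4584·4.7120] = 2.3180; exercise value = 0.0000 ≤ continuation, so V_0 = 2.3180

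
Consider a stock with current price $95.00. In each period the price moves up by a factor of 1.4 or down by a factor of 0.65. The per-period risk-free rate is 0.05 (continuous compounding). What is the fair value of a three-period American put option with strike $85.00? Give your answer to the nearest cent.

Risk-neutral probability p = (e^0.05 − 0.65)/(1.4 − 0.65) = 0.4013/0.7500 = 0.5350
Terminal stock prices: S_uuu = 260.7, S_uud = 121, S_udd = 56.19, S_ddd = 26.09
Terminal payoffs (K − S): max(-175.7, 0) = 0, max(-36.03, 0) = 0, max(28.81, 0) = 28.81, max(58.91, 0) = 58.91
Node uu (S = 186.2): continuation = e^(−0.05)·[0.5350·0.0000 + 0.4650·0.0000] = 0.0000; exercise value = 0.0000 ≤ continuation, so V_uu = 0.0000
Node ud (S = 86.45): continuation = e^(−0.05)·[0.5350·0.0000 + 0.4650·28.8075] = 12.7414; exercise value = 0.0000 ≤ continuation, so V_ud = 12.7414
Node dd (S = 40.14): continuation = e^(−0.05)·[0.5350·28.8075 + 0.4650·58.9106] = 40.7170; exercise value = 44.8625 > continuation, so V_dd = 44.8625 (exercise)
Node u (S = 133): continuation = e^(−0.05)·[0.5350·0.0000 + 0.4650·12.7414] = 5.6355; exercise value = 0.0000 ≤ continuation, so V_u = 5.6355
Node d (S = 61.75): continuation = e^(−0.05)·[0.5350·12.7414 + 0.4650·44.8625] = 26.3270; exercise value = 23.2500 ≤ continuation, so V_d = 26.3270
Node 0 (S = 95): continuation = e^(−0.05)·[0.5350·5.6355 + 0.4650·26.3270] = 14.5124; exercise value = 0.0000 ≤ continuation, so V_0 = 14.5124

$14.51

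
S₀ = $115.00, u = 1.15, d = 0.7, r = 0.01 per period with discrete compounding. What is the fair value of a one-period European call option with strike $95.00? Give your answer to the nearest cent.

Risk-neutral probability p = (1 + 0.01 − 0.7)/(1.15 − 0.7) = 0.3100/0.4500 = 0.6889
Terminal stock prices: S_u = 132.2, S_d = 80.5
Terminal payoffs (S − K): max(37.25, 0) = 37.25, max(-14.5, 0) = 0
Node 0 (S = 115): V_0 = 1/1.01·[0.6889·37.2500 + 0.3111·0.0000] = 25.4070

$25.41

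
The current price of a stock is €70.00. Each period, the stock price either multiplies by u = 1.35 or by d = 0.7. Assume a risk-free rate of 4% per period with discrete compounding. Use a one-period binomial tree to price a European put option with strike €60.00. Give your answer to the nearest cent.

Risk-neutral probability p = (1 + 0.04 − 0.7)/(1.35 − 0.7) = 0.3400/0.6500 = 0.5231
Terminal stock prices: S_u = 94.5, S_d = 49
Terminal payoffs (K − S): max(-34.5, 0) = 0, max(11, 0) = 11
Node 0 (S = 70): V_0 = 1/1.04·[0.5231·0.0000 + 0.4769·11.0000] = 5.0444

€5.04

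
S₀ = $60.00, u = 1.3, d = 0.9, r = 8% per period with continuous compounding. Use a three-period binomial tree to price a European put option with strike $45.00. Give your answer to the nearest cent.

Risk-neutral probability p = (e^0.08 − 0.9)/(1.3 − 0.9) = 0.1833/0.4000 = 0.4582
Terminal stock prices: S_uuu = 131.8, S_uud = 91.26, S_udd = 63.18, S_ddd = 43.74
Terminal payoffs (K − S): max(-86.82, 0) = 0, max(-46.26, 0) = 0, max(-18.18, 0) = 0, max(1.26, 0) = 1.26
Node uu (S = 101.4): V_uu = e^(−0.08)·[0.4582·0.0000 + 0.5418·0.0000] = 0.0000
Node ud (S = 70.2): V_ud = e^(−0.08)·[0.4582·0.0000 + 0.5418·0.0000] = 0.0000
Node dd (S = 48.6): V_dd = e^(−0.08)·[0.4582·0.0000 + 0.5418·1.2600] = 0.6302
Node u (S = 78): V_u = e^(−0.08)·[0.4582·0.0000 + 0.5418·0.0000] = 0.0000
Node d (S = 54): V_d = e^(−0.08)·[0.4582·0.0000 + 0.5418·0.6302] = 0.3152
Node 0 (S = 60): V_0 = e^(−0.08)·[0.4582·0.0000 + 0.5418·0.3152] = 0.1576

$0.16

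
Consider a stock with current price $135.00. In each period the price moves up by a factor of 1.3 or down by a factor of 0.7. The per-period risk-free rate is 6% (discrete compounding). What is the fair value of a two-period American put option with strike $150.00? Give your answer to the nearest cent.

$26.74

Risk-neutral probability p = (1 + 0.06 − 0.7)/(1.3 − 0.7) = 0.3600/0.6000 = 0.6000
Terminal stock prices: S_uu = 228.2, S_ud = 122.8, S_dd = 66.15
Terminal payoffs (K − S): max(-78.15, 0) = 0, max(27.15, 0) = 27.15, max(83.85, 0) = 83.85
Node u (S = 175.5): continuation = 1/1.06·[0.6000·0.0000 + 0.4000·27.1500] = 10.2453; exercise value = 0.0000 ≤ continuation, so V_u = 10.2453
Node d (S = 94.5): continuation = 1/1.06·[0.6000·27.1500 + 0.4000·83.8500] = 47.0094; exercise value = 55.5000 > continuation, so V_d = 55.5000 (exercise)
Node 0 (S = 135): continuation = 1/1.06·[0.6000·10.2453 + 0.4000·55.5000] = 26.7426; exercise value = 15.0000 ≤ continuation, so V_0 = 26.7426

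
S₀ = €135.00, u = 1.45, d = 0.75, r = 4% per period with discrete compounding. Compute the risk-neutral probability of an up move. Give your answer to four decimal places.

p = 0.4143

Risk-neutral probability p = (1 + 0.04 − 0.75)/(1.45 − 0.75) = 0.2900/0.7000 = 0.4143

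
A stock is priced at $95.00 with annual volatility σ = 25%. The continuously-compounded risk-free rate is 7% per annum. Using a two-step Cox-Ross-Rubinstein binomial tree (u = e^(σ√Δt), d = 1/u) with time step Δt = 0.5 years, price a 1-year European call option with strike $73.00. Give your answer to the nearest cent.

CRR parameters: u = e^(σ√Δt) = e^(0.25·√0.5) = 1.1934, d = 1/u = 0.8380
Per-period rate: rΔt = 0.07·0.5 = 0.035, so R = e^0.035 = 1.0356
Risk-neutral probability p = (e^0.035 − 0.8380)/(1.1934 − 0.8380) = 0.1977/0.3554 = 0.5561
Terminal stock prices: S_uu = 135.3, S_ud = 95, S_dd = 66.71
Terminal payoffs (S − K): max(62.29, 0) = 62.29, max(22, 0) = 22, max(-6.292, 0) = 0
Node u (S = 113.4): V_u = e^(−0.035)·[0.5561·62.2913 + 0.4439·22.0000] = 42.8804
Node d (S = 79.61): V_d = e^(−0.035)·[0.5561·22.0000 + 0.4439·0.0000] = 11.8144
Node 0 (S = 95): V_0 = e^(−0.035)·[0.5561·42.8804 + 0.4439·11.8144] = 28.0910

$28.09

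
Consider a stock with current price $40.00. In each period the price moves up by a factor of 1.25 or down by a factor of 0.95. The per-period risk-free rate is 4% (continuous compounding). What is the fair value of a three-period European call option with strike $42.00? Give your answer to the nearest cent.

Risk-neutral probability p = (e^0.04 − 0.95)/(1.25 − 0.95) = 0.0908/0.3000 = 0.3027
Terminal stock prices: S_uuu = 78.12, S_uud = 59.38, S_udd = 45.12, S_ddd = 34.29
Terminal payoffs (S − K): max(36.12, 0) = 36.12, max(17.38, 0) = 17.38, max(3.125, 0) = 3.125, max(-7.705, 0) = 0
Node uu (S = 62.5): V_uu = e^(−0.04)·[0.3027·36.1250 + 0.6973·17.3750] = 22.1468
Node ud (S = 47.5): V_ud = e^(−0.04)·[0.3027·17.3750 + 0.6973·3.1250] = 7.1468
Node dd (S = 36.1): V_dd = e^(−0.04)·[0.3027·3.1250 + 0.6973·0.0000] = 0.9089
Node u (S = 50): V_u = e^(−0.04)·[0.3027·22.1468 + 0.6973·7.1468] = 11.2291
Node d (S = 38): V_d = e^(−0.04)·[0.3027·7.1468 + 0.6973·0.9089] = 2.6874
Node 0 (S = 40): V_0 = e^(−0.04)·[0.3027·11.2291 + 0.6973·2.6874] = 5.0663

$5.07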